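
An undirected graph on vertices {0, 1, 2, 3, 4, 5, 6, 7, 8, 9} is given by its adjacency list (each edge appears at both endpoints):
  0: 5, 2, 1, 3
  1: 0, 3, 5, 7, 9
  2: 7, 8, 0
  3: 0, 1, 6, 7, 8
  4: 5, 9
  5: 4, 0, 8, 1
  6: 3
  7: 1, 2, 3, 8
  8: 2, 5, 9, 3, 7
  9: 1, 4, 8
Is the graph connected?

Yes

A breadth-first search from 0 visits 0, 3, 1, 2, 5, 8, 6, 7, 9, 4 — all 10 vertices — so the graph is connected.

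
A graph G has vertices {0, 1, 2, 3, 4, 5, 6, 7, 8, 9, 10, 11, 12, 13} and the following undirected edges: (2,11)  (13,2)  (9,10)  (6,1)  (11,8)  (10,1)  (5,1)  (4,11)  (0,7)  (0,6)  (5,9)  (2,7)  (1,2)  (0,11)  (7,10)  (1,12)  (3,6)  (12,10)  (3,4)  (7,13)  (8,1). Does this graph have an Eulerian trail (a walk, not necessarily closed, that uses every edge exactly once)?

Degrees: 0:3, 1:6, 2:4, 3:2, 4:2, 5:2, 6:3, 7:4, 8:2, 9:2, 10:4, 11:4, 12:2, 13:2
Odd-degree vertices: 0, 6 (2 total).
The non-isolated vertices are connected and exactly 2 have odd degree, so an Eulerian trail exists (from 0 to 6).

Yes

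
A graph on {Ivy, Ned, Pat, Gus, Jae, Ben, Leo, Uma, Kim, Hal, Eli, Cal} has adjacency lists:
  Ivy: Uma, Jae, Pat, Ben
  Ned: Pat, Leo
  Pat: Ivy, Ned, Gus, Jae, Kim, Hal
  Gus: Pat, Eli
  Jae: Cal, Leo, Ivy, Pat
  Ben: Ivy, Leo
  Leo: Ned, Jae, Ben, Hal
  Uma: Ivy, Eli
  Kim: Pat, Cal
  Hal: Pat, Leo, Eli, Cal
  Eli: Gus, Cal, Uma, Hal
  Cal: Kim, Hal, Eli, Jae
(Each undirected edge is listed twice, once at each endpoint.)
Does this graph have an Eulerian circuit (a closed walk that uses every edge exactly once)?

Degrees: Ivy:4, Ned:2, Pat:6, Gus:2, Jae:4, Ben:2, Leo:4, Uma:2, Kim:2, Hal:4, Eli:4, Cal:4
All degrees are even and the non-isolated vertices are connected — an Eulerian circuit exists.

Yes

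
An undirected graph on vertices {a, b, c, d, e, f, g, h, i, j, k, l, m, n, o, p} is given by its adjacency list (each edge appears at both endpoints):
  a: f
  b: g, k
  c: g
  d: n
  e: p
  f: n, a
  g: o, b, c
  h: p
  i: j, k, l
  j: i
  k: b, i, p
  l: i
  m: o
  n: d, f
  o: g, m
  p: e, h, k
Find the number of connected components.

Component: {a, d, f, n}
Component: {b, c, e, g, h, i, j, k, l, m, o, p}

2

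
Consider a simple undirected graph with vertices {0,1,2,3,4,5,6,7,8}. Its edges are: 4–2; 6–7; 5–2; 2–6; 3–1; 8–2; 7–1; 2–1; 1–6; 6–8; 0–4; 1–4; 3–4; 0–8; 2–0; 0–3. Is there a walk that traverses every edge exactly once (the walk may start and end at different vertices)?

Degrees: 0:4, 1:5, 2:6, 3:3, 4:4, 5:1, 6:4, 7:2, 8:3
Odd-degree vertices: 1, 3, 5, 8 (4 total).
With 4 odd-degree vertices (more than two), no single trail can use every edge.

No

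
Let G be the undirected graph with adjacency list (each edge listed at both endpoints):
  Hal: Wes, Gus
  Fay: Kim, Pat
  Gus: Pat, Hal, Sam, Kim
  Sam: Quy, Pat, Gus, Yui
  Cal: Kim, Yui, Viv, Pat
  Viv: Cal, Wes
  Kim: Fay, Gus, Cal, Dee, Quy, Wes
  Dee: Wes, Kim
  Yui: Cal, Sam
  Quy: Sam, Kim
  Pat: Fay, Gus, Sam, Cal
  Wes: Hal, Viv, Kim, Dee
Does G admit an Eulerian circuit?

Yes

Degrees: Hal:2, Fay:2, Gus:4, Sam:4, Cal:4, Viv:2, Kim:6, Dee:2, Yui:2, Quy:2, Pat:4, Wes:4
Every vertex has even degree and the edges form a single connected piece, so an Eulerian circuit exists.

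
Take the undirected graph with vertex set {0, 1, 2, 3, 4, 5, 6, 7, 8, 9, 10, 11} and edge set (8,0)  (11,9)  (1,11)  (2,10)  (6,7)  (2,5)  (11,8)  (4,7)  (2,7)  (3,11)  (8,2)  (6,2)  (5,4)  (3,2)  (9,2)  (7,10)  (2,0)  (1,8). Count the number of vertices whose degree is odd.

0

Degrees: 0:2, 1:2, 2:8, 3:2, 4:2, 5:2, 6:2, 7:4, 8:4, 9:2, 10:2, 11:4
Odd-degree vertices: none.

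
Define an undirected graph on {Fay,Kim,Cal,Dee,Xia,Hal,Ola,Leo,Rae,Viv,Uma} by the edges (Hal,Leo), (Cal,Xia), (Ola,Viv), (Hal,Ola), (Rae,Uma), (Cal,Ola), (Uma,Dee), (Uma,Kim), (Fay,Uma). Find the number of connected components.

Component: {Fay, Kim, Dee, Rae, Uma}
Component: {Cal, Xia, Hal, Ola, Leo, Viv}

2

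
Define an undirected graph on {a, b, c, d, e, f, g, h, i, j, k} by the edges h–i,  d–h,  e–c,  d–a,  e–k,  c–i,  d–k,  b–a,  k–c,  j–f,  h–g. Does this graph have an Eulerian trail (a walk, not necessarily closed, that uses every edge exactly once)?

Degrees: a:2, b:1, c:3, d:3, e:2, f:1, g:1, h:3, i:2, j:1, k:3
Odd-degree vertices: b, c, d, f, g, h, j, k (8 total).
With 8 odd-degree vertices (more than two), no single trail can use every edge.

No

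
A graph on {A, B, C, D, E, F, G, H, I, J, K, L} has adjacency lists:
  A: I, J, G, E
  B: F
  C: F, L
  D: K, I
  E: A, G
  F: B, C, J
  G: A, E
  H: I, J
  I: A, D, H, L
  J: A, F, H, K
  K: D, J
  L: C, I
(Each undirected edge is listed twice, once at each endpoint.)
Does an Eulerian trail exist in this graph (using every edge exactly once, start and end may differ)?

Degrees: A:4, B:1, C:2, D:2, E:2, F:3, G:2, H:2, I:4, J:4, K:2, L:2
Odd-degree vertices: B, F (2 total).
The non-isolated vertices are connected and exactly 2 have odd degree, so an Eulerian trail exists (from B to F).

Yes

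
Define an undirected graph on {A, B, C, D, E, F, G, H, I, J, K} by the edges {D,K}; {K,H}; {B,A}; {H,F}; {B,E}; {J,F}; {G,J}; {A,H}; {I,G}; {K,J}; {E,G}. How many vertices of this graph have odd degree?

6

Degrees: A:2, B:2, C:0, D:1, E:2, F:2, G:3, H:3, I:1, J:3, K:3
Odd-degree vertices: D, G, H, I, J, K.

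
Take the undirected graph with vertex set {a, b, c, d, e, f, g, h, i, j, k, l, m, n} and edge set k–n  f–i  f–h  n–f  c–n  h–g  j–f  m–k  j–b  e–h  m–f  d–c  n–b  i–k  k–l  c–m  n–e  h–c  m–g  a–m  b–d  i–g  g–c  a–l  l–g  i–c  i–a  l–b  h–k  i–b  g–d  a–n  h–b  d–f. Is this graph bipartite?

No

The cycle c-g-h-c has length 3, which is odd, so the graph is not bipartite.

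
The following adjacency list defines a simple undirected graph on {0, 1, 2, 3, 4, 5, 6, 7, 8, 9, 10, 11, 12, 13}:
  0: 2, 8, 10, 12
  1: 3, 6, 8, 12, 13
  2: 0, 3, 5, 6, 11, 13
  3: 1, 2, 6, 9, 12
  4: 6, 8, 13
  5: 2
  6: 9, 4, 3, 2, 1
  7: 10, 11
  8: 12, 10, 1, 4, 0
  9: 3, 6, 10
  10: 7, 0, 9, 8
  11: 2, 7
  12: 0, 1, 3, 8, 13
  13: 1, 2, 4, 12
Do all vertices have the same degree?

No

Degrees: 0:4, 1:5, 2:6, 3:5, 4:3, 5:1, 6:5, 7:2, 8:5, 9:3, 10:4, 11:2, 12:5, 13:4
Vertex 5 has degree 1 while 2 has degree 6, so the graph is not regular.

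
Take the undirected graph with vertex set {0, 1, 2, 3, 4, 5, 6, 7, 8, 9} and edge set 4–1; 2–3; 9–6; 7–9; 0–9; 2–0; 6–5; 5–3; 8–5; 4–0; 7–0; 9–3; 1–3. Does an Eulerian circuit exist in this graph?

No

Degrees: 0:4, 1:2, 2:2, 3:4, 4:2, 5:3, 6:2, 7:2, 8:1, 9:4
5, 8 have odd degree; an Eulerian circuit needs every degree to be even, so none exists.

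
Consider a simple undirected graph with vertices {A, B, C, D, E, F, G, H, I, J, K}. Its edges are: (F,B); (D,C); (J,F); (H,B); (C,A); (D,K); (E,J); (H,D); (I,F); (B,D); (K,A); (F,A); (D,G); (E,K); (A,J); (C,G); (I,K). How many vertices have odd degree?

Degrees: A:4, B:3, C:3, D:5, E:2, F:4, G:2, H:2, I:2, J:3, K:4
Odd-degree vertices: B, C, D, J.

4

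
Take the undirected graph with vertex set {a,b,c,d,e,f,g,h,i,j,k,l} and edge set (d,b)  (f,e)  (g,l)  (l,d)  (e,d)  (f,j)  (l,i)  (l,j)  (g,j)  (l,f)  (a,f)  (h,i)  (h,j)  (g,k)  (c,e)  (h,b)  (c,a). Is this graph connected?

Yes

Starting from a and exploring outward reaches every vertex (a, c, f, e, j, l, d, h, g, i, b, k); the graph is connected.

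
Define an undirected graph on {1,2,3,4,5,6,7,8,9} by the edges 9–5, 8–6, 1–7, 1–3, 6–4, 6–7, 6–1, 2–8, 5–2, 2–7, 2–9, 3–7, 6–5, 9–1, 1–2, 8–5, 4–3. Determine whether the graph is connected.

Starting from 1 and exploring outward reaches every vertex (1, 6, 3, 2, 9, 7, 8, 4, 5); the graph is connected.

Yes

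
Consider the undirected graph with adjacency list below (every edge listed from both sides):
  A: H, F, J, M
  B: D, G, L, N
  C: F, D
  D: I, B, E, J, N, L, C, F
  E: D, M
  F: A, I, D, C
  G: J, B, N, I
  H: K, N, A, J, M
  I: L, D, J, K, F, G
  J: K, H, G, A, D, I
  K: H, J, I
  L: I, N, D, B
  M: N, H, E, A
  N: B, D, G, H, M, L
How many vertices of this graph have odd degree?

2

Degrees: A:4, B:4, C:2, D:8, E:2, F:4, G:4, H:5, I:6, J:6, K:3, L:4, M:4, N:6
Odd-degree vertices: H, K.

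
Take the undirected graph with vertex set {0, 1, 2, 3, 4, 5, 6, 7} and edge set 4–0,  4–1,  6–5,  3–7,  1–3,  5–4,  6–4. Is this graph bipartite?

The cycle 6-5-4-6 has length 3, which is odd, so the graph is not bipartite.

No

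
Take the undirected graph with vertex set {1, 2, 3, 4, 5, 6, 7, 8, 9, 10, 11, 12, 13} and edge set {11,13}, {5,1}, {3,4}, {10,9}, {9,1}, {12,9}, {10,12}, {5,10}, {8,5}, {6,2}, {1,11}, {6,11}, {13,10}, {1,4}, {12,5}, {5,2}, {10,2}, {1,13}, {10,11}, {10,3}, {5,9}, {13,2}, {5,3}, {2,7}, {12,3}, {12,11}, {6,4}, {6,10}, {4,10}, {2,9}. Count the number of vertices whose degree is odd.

Degrees: 1:5, 2:6, 3:4, 4:4, 5:7, 6:4, 7:1, 8:1, 9:5, 10:9, 11:5, 12:5, 13:4
Odd-degree vertices: 1, 5, 7, 8, 9, 10, 11, 12.

8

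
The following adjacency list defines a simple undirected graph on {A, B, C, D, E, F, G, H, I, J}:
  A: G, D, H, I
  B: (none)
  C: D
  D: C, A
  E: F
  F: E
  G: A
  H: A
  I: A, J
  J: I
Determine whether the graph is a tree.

No

|V| = 10, |E| = 7.
It is not connected, so it is not a tree.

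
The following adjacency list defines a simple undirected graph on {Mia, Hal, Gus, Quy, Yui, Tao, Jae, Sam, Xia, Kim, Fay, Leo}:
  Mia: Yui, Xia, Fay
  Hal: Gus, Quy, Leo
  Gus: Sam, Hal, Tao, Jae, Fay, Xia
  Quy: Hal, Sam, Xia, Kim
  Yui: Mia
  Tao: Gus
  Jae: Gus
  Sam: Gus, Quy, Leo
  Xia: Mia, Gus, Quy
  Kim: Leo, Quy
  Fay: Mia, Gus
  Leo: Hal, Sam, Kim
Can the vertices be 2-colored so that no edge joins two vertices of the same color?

Yes

Partition the vertices as {Hal, Yui, Tao, Jae, Sam, Xia, Kim, Fay} vs {Mia, Gus, Quy, Leo}. Each listed edge has one endpoint in each part, so the graph is bipartite.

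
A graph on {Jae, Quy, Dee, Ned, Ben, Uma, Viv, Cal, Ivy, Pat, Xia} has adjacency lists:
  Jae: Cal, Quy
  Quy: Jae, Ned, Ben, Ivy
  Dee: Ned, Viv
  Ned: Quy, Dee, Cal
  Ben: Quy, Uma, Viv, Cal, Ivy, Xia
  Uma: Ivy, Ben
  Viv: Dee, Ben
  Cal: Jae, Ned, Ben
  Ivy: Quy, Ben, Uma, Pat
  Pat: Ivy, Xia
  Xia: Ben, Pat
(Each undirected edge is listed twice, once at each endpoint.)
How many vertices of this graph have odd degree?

Degrees: Jae:2, Quy:4, Dee:2, Ned:3, Ben:6, Uma:2, Viv:2, Cal:3, Ivy:4, Pat:2, Xia:2
Odd-degree vertices: Ned, Cal.

2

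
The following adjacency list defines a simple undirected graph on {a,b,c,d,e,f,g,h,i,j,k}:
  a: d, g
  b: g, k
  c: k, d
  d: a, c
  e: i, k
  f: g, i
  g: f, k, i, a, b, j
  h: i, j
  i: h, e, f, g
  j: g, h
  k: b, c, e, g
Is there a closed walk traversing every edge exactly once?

Yes

Degrees: a:2, b:2, c:2, d:2, e:2, f:2, g:6, h:2, i:4, j:2, k:4
Every vertex has even degree and the edges form a single connected piece, so an Eulerian circuit exists.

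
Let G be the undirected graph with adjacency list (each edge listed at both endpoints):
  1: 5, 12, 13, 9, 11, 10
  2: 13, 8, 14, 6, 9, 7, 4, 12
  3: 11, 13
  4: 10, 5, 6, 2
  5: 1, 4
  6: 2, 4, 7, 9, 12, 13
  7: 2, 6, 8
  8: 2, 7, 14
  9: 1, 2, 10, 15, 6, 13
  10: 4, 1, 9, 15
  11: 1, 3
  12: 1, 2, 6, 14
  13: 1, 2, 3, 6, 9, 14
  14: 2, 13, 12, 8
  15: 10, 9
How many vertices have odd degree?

2

Degrees: 1:6, 2:8, 3:2, 4:4, 5:2, 6:6, 7:3, 8:3, 9:6, 10:4, 11:2, 12:4, 13:6, 14:4, 15:2
Odd-degree vertices: 7, 8.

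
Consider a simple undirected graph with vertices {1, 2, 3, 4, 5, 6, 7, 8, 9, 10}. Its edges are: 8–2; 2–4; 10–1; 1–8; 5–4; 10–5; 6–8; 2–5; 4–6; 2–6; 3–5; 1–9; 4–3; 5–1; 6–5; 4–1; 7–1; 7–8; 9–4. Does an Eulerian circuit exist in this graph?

Yes

Degrees: 1:6, 2:4, 3:2, 4:6, 5:6, 6:4, 7:2, 8:4, 9:2, 10:2
All degrees are even and the non-isolated vertices are connected — an Eulerian circuit exists.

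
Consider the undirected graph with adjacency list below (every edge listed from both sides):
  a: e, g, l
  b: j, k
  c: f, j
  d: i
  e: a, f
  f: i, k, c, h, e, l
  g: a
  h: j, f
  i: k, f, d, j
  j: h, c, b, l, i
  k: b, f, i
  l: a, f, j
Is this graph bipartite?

The cycle f-k-b-j-l-f has length 5, which is odd, so the graph is not bipartite.

No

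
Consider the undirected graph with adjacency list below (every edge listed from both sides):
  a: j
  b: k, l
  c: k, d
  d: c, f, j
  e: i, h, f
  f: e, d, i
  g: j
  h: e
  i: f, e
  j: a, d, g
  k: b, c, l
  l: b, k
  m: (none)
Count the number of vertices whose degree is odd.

8

Degrees: a:1, b:2, c:2, d:3, e:3, f:3, g:1, h:1, i:2, j:3, k:3, l:2, m:0
Odd-degree vertices: a, d, e, f, g, h, j, k.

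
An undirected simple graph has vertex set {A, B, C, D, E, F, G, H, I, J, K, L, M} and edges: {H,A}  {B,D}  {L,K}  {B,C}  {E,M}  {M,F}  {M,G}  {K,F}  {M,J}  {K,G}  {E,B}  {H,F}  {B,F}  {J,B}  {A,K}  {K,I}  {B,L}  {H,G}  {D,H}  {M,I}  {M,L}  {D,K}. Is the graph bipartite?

Color {B, H, K, M} black and {A, C, D, E, F, G, I, J, L} white. No edge joins two same-colored vertices, so the graph is bipartite.

Yes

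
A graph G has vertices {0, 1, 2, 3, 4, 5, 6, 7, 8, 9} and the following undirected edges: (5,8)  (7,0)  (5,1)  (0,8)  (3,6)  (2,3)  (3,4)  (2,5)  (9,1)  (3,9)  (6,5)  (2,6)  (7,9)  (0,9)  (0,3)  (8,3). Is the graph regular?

No

Degrees: 0:4, 1:2, 2:3, 3:6, 4:1, 5:4, 6:3, 7:2, 8:3, 9:4
Vertex 4 has degree 1 while 3 has degree 6, so the graph is not regular.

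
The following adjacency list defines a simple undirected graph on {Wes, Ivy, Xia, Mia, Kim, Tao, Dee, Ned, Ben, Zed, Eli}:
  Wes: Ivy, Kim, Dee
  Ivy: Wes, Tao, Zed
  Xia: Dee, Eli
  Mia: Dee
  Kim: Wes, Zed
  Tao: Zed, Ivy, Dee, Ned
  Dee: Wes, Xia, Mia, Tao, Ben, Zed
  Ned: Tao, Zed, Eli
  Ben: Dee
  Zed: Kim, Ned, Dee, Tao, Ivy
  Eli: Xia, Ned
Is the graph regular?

Degrees: Wes:3, Ivy:3, Xia:2, Mia:1, Kim:2, Tao:4, Dee:6, Ned:3, Ben:1, Zed:5, Eli:2
Vertex Mia has degree 1 while Dee has degree 6, so the graph is not regular.

No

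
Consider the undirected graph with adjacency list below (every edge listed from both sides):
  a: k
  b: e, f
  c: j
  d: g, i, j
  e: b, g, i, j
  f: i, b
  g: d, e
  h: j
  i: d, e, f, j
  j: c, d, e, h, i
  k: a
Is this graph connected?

No

Component: {a, k}
Component: {b, c, d, e, f, g, h, i, j}
No edge joins these 2 groups, so the graph is disconnected.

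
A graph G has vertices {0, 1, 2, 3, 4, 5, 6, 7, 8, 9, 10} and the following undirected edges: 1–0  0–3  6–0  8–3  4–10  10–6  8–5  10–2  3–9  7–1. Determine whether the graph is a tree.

The graph has 11 vertices and 10 edges.
It is connected with exactly 10 edges, hence acyclic — it is a tree.

Yes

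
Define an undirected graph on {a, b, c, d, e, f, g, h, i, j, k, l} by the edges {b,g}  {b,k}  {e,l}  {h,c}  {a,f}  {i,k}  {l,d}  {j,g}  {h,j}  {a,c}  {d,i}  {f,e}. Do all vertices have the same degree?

Degrees: a:2, b:2, c:2, d:2, e:2, f:2, g:2, h:2, i:2, j:2, k:2, l:2
All degrees equal 2; the graph is regular.

Yes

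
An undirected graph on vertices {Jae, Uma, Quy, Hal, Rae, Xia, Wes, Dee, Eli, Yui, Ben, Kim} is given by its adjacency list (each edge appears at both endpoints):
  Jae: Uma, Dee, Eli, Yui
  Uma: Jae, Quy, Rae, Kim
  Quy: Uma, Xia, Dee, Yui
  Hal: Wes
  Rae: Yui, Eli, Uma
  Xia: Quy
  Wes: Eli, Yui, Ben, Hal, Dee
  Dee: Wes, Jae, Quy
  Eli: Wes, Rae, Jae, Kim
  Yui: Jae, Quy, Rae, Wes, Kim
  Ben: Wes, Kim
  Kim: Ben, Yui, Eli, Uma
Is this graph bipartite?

Partition the vertices as {Uma, Hal, Xia, Dee, Eli, Yui, Ben} vs {Jae, Quy, Rae, Wes, Kim}. Each listed edge has one endpoint in each part, so the graph is bipartite.

Yes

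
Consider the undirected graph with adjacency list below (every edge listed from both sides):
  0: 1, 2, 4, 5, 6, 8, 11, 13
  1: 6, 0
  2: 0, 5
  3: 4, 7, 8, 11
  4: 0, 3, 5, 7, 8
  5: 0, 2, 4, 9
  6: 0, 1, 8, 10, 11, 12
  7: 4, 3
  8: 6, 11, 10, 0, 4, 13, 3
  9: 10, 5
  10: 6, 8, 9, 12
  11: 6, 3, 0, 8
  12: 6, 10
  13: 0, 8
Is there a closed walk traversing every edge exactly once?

Degrees: 0:8, 1:2, 2:2, 3:4, 4:5, 5:4, 6:6, 7:2, 8:7, 9:2, 10:4, 11:4, 12:2, 13:2
Vertices with odd degree: 4, 8. An Eulerian circuit requires all degrees even.

No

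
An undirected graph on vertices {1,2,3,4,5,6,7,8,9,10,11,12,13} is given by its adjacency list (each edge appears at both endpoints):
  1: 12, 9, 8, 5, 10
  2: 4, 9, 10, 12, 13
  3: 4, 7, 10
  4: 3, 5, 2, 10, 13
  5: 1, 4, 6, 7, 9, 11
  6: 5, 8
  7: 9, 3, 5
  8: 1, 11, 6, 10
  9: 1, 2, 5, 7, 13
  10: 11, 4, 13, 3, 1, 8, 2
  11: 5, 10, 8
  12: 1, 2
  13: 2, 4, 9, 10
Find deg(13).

4

Neighbors of 13: 2, 4, 9, 10.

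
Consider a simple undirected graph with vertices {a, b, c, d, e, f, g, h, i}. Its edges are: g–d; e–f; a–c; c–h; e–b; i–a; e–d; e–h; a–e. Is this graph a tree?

|V| = 9, |E| = 9.
A tree on 9 vertices has exactly 8 edges; this graph has 9, so it contains a cycle and is not a tree.

No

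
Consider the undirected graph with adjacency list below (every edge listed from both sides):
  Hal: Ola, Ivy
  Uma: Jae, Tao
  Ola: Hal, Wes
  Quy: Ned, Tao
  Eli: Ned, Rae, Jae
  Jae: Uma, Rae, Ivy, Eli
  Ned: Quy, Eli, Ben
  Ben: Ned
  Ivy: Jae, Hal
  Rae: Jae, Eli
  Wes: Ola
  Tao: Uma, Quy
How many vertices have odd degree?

4

Degrees: Hal:2, Uma:2, Ola:2, Quy:2, Eli:3, Jae:4, Ned:3, Ben:1, Ivy:2, Rae:2, Wes:1, Tao:2
Odd-degree vertices: Eli, Ned, Ben, Wes.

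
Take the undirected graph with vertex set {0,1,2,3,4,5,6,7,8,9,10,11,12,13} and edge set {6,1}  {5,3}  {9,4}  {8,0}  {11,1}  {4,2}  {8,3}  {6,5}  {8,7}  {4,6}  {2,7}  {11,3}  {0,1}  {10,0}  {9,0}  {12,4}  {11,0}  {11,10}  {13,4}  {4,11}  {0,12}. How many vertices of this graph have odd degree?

Degrees: 0:6, 1:3, 2:2, 3:3, 4:6, 5:2, 6:3, 7:2, 8:3, 9:2, 10:2, 11:5, 12:2, 13:1
Odd-degree vertices: 1, 3, 6, 8, 11, 13.

6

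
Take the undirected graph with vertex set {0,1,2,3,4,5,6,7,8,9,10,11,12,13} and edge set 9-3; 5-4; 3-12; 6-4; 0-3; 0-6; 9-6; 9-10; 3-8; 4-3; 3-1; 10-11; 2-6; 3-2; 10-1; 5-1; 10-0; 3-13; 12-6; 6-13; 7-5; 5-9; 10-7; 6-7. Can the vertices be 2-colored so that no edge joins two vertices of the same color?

Color {3, 5, 6, 10} black and {0, 1, 2, 4, 7, 8, 9, 11, 12, 13} white. No edge joins two same-colored vertices, so the graph is bipartite.

Yes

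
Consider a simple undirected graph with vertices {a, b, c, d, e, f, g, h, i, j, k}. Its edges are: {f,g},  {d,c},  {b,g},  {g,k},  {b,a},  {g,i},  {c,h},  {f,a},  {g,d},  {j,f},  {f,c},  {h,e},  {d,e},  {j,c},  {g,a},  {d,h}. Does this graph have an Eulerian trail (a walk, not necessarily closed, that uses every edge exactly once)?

Degrees: a:3, b:2, c:4, d:4, e:2, f:4, g:6, h:3, i:1, j:2, k:1
Odd-degree vertices: a, h, i, k (4 total).
With 4 odd-degree vertices (more than two), no single trail can use every edge.

No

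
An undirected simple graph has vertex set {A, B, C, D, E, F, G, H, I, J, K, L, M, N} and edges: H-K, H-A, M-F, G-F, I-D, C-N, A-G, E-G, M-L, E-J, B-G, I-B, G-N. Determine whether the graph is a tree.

|V| = 14, |E| = 13.
It is connected with exactly 13 edges, hence acyclic — it is a tree.

Yes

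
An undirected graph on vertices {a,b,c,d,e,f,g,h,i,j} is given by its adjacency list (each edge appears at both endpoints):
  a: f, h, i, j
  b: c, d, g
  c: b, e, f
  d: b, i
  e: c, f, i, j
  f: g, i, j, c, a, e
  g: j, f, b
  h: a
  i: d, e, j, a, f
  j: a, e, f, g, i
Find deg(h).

Neighbors of h: a.

1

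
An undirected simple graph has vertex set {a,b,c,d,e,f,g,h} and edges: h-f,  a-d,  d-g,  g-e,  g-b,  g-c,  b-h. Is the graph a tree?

|V| = 8, |E| = 7.
Connected and |E| = |V| - 1, which characterizes a tree.

Yes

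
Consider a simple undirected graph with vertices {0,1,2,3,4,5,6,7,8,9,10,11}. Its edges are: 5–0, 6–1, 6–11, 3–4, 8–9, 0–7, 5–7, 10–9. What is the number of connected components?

5

Component: {2}
Component: {3, 4}
Component: {0, 5, 7}
Component: {1, 6, 11}
Component: {8, 9, 10}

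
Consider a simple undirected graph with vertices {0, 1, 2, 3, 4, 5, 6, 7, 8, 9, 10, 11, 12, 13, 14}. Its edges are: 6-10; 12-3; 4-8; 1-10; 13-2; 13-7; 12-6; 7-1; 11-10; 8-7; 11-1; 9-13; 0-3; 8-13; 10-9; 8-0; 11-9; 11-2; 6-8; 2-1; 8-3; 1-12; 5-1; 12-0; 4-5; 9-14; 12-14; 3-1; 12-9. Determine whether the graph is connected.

Yes

Starting from 0 and exploring outward reaches every vertex (0, 12, 3, 8, 1, 9, 6, 14, 4, 13, 7, 11, 5, 10, 2); the graph is connected.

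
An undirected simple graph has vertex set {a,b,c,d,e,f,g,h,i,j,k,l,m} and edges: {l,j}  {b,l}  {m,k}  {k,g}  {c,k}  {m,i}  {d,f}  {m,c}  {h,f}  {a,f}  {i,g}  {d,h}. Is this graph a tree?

No

The graph has 13 vertices and 12 edges.
It splits into 4 components, so it cannot be a tree.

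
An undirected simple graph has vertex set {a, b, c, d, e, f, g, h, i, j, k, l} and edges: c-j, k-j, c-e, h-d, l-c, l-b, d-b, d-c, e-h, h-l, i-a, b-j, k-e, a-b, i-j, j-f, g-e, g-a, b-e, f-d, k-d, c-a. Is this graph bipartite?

Yes

Partition the vertices as {b, c, f, g, h, i, k} vs {a, d, e, j, l}. Each listed edge has one endpoint in each part, so the graph is bipartite.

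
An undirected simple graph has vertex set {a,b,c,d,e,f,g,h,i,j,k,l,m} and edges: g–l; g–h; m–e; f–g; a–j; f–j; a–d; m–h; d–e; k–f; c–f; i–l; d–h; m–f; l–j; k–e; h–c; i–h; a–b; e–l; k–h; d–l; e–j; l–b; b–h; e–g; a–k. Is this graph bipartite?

No

g-l-e-g is an odd cycle (length 3), and a bipartite graph can contain only even cycles.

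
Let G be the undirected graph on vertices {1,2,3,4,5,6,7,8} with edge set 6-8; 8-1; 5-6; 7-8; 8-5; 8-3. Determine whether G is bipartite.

No

The cycle 6-5-8-6 has length 3, which is odd, so the graph is not bipartite.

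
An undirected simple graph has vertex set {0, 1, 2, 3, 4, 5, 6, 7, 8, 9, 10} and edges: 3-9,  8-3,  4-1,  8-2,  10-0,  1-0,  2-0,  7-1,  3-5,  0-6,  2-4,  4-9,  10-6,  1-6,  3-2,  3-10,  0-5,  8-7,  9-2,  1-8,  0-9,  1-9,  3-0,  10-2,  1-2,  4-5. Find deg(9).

5

Neighbors of 9: 0, 1, 2, 3, 4.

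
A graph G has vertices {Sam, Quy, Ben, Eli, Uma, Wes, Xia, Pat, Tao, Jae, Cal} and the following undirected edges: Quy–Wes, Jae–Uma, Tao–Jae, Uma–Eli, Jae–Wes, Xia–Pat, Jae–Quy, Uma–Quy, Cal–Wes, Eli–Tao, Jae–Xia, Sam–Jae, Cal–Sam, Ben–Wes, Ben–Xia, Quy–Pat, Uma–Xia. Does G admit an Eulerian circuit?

Yes

Degrees: Sam:2, Quy:4, Ben:2, Eli:2, Uma:4, Wes:4, Xia:4, Pat:2, Tao:2, Jae:6, Cal:2
All degrees are even and the non-isolated vertices are connected — an Eulerian circuit exists.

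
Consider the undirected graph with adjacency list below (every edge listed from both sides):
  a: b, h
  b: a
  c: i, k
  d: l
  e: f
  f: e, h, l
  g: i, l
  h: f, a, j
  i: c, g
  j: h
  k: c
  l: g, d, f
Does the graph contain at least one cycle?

No

The graph has 12 vertices, 11 edges, and 1 connected component.
A forest on 12 vertices with 1 component has exactly 11 edges, which matches — so no cycle.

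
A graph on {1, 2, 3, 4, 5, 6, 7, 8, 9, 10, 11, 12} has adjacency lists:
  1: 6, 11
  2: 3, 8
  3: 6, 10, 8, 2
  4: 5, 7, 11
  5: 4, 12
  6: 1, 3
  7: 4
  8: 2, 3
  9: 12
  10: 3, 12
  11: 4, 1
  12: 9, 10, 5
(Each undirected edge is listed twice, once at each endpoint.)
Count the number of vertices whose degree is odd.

Degrees: 1:2, 2:2, 3:4, 4:3, 5:2, 6:2, 7:1, 8:2, 9:1, 10:2, 11:2, 12:3
Odd-degree vertices: 4, 7, 9, 12.

4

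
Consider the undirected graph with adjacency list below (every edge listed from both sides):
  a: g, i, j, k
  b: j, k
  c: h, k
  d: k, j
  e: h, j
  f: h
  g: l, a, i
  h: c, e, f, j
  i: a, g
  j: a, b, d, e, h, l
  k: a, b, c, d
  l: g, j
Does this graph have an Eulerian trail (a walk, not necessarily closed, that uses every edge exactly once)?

Degrees: a:4, b:2, c:2, d:2, e:2, f:1, g:3, h:4, i:2, j:6, k:4, l:2
Odd-degree vertices: f, g (2 total).
With 2 odd-degree vertices and all edges in one connected piece, an Eulerian trail exists (from f to g).

Yes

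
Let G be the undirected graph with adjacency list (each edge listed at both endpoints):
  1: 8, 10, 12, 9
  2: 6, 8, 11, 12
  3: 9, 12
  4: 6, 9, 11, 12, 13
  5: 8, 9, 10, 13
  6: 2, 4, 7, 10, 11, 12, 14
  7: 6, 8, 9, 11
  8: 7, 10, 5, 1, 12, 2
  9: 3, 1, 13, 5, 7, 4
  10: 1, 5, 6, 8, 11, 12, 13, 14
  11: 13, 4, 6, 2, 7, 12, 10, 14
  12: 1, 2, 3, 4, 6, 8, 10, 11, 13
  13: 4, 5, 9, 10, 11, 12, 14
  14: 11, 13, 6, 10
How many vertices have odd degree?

Degrees: 1:4, 2:4, 3:2, 4:5, 5:4, 6:7, 7:4, 8:6, 9:6, 10:8, 11:8, 12:9, 13:7, 14:4
Odd-degree vertices: 4, 6, 12, 13.

4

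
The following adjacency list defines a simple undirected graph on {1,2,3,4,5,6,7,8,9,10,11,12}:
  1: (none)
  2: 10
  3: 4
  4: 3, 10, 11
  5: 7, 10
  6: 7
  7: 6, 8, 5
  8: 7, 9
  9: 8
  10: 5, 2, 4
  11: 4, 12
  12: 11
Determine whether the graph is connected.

No

Component: {1}
Component: {2, 3, 4, 5, 6, 7, 8, 9, 10, 11, 12}
There are 2 separate components, so the graph is not connected.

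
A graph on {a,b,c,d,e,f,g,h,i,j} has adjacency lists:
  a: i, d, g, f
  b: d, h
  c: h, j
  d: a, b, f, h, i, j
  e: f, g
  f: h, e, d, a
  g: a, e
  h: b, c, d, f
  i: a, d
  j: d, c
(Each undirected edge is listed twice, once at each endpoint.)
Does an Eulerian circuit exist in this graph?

Degrees: a:4, b:2, c:2, d:6, e:2, f:4, g:2, h:4, i:2, j:2
Every vertex has even degree and the edges form a single connected piece, so an Eulerian circuit exists.

Yes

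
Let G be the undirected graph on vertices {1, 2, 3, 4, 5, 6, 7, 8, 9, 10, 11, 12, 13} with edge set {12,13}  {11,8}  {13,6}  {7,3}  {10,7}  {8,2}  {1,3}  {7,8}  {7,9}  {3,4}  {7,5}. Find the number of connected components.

Component: {6, 12, 13}
Component: {1, 2, 3, 4, 5, 7, 8, 9, 10, 11}

2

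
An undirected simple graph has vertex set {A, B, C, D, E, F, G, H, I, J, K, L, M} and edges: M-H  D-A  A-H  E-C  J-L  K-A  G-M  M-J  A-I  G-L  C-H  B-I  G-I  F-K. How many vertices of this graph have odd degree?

8

Degrees: A:4, B:1, C:2, D:1, E:1, F:1, G:3, H:3, I:3, J:2, K:2, L:2, M:3
Odd-degree vertices: B, D, E, F, G, H, I, M.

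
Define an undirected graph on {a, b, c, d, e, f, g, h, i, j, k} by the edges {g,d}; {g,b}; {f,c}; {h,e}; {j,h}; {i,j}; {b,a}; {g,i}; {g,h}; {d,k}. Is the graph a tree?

The graph has 11 vertices and 10 edges.
It splits into 2 components, so it cannot be a tree.

No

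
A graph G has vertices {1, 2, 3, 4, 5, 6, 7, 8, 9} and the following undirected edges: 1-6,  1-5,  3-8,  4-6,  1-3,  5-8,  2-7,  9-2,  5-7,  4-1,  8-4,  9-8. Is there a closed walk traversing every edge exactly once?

No

Degrees: 1:4, 2:2, 3:2, 4:3, 5:3, 6:2, 7:2, 8:4, 9:2
4, 5 have odd degree; an Eulerian circuit needs every degree to be even, so none exists.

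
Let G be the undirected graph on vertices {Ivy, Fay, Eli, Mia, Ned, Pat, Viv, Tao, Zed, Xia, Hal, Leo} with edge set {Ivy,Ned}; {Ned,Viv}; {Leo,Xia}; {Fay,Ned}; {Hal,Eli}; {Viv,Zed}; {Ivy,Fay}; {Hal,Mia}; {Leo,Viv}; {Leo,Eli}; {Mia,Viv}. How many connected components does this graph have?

3

Component: {Pat}
Component: {Tao}
Component: {Ivy, Fay, Eli, Mia, Ned, Viv, Zed, Xia, Hal, Leo}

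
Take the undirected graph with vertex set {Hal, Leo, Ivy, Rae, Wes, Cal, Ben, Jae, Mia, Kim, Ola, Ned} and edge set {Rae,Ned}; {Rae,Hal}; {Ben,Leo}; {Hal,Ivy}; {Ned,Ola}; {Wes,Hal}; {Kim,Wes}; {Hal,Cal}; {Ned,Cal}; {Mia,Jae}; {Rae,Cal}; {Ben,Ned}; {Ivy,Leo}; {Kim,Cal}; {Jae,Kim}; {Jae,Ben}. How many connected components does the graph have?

Component: {Hal, Leo, Ivy, Rae, Wes, Cal, Ben, Jae, Mia, Kim, Ola, Ned}

1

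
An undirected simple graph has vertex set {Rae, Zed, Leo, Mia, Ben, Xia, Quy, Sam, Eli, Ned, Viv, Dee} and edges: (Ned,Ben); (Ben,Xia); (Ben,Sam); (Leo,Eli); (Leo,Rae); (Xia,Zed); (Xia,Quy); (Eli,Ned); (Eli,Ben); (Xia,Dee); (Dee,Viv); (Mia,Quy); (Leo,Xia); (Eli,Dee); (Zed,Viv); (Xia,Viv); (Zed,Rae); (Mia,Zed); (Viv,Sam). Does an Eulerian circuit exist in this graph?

No

Degrees: Rae:2, Zed:4, Leo:3, Mia:2, Ben:4, Xia:6, Quy:2, Sam:2, Eli:4, Ned:2, Viv:4, Dee:3
Vertices with odd degree: Leo, Dee. An Eulerian circuit requires all degrees even.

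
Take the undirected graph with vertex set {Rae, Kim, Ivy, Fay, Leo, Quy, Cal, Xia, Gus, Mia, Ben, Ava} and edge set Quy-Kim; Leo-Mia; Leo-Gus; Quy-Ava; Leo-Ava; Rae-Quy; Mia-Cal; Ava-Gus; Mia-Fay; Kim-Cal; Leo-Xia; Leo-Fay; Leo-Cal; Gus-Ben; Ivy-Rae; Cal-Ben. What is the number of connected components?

Component: {Rae, Kim, Ivy, Fay, Leo, Quy, Cal, Xia, Gus, Mia, Ben, Ava}

1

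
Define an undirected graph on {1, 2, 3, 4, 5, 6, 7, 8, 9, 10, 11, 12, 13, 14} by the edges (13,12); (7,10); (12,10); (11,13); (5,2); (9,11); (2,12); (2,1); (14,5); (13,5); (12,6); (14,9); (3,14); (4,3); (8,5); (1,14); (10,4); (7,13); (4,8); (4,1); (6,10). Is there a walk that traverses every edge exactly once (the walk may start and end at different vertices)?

Yes

Degrees: 1:3, 2:3, 3:2, 4:4, 5:4, 6:2, 7:2, 8:2, 9:2, 10:4, 11:2, 12:4, 13:4, 14:4
Odd-degree vertices: 1, 2 (2 total).
The non-isolated vertices are connected and exactly 2 have odd degree, so an Eulerian trail exists (from 1 to 2).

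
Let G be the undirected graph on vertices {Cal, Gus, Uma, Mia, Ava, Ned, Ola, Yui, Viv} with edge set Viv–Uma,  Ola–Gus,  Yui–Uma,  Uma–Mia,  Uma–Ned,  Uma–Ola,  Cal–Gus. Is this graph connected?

Component: {Ava}
Component: {Cal, Gus, Uma, Mia, Ned, Ola, Yui, Viv}
No edge joins these 2 groups, so the graph is disconnected.

No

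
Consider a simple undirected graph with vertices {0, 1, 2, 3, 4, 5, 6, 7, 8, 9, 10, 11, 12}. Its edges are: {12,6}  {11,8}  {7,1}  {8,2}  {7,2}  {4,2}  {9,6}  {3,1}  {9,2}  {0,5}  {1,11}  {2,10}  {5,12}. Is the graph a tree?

No

The graph has 13 vertices and 13 edges.
Connected but with 13 > 12 edges, so it has a cycle and is not a tree.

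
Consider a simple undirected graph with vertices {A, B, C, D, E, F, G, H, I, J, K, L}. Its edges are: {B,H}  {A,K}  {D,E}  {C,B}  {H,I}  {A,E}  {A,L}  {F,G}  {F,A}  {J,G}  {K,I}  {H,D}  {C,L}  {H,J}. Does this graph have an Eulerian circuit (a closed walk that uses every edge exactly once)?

Degrees: A:4, B:2, C:2, D:2, E:2, F:2, G:2, H:4, I:2, J:2, K:2, L:2
All degrees are even and the non-isolated vertices are connected — an Eulerian circuit exists.

Yes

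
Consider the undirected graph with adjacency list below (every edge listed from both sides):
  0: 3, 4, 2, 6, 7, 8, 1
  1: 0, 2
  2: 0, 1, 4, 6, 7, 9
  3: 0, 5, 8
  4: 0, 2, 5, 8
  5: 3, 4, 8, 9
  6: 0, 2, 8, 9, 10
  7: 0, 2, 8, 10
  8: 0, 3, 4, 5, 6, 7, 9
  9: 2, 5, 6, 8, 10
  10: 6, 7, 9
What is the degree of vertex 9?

Neighbors of 9: 2, 5, 6, 8, 10.

5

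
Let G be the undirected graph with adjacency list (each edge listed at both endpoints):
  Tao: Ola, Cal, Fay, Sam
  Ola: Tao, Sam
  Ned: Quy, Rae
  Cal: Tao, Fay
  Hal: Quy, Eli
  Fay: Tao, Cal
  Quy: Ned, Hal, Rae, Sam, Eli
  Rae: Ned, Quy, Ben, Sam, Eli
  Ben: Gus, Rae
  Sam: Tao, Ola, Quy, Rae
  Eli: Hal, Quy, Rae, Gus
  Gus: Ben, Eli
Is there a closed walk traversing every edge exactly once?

No

Degrees: Tao:4, Ola:2, Ned:2, Cal:2, Hal:2, Fay:2, Quy:5, Rae:5, Ben:2, Sam:4, Eli:4, Gus:2
Quy, Rae have odd degree; an Eulerian circuit needs every degree to be even, so none exists.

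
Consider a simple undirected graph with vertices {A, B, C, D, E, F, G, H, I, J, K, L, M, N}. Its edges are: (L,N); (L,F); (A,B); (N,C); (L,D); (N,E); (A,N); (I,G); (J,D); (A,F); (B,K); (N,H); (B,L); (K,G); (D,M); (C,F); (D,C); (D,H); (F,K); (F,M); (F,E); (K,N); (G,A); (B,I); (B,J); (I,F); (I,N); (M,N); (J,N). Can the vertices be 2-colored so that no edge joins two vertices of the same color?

Color {B, D, F, G, N} black and {A, C, E, H, I, J, K, L, M} white. No edge joins two same-colored vertices, so the graph is bipartite.

Yes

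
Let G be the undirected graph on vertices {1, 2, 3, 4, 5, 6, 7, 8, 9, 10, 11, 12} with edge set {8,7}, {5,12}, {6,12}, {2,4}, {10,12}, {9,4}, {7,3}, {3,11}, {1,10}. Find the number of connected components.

Component: {2, 4, 9}
Component: {3, 7, 8, 11}
Component: {1, 5, 6, 10, 12}

3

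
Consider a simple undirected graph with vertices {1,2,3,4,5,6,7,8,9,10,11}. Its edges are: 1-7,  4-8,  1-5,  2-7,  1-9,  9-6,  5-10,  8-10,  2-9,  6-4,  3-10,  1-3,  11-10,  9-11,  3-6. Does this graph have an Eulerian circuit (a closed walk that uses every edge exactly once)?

Degrees: 1:4, 2:2, 3:3, 4:2, 5:2, 6:3, 7:2, 8:2, 9:4, 10:4, 11:2
3, 6 have odd degree; an Eulerian circuit needs every degree to be even, so none exists.

No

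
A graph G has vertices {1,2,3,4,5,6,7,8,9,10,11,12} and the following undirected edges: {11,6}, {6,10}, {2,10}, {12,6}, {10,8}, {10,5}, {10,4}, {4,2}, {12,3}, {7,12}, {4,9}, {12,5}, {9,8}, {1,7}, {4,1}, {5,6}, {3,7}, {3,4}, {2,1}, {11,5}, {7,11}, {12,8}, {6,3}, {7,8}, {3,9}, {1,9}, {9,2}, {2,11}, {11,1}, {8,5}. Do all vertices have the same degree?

Yes

Degrees: 1:5, 2:5, 3:5, 4:5, 5:5, 6:5, 7:5, 8:5, 9:5, 10:5, 11:5, 12:5
All degrees equal 5; the graph is regular.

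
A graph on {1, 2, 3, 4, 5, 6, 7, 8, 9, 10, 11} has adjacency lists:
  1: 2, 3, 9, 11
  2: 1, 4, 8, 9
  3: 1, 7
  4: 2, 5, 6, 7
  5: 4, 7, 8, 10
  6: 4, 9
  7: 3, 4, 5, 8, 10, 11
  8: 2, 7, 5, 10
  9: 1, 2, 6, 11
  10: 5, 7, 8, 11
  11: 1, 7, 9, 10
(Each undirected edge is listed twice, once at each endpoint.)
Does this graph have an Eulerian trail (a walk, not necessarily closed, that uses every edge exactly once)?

Degrees: 1:4, 2:4, 3:2, 4:4, 5:4, 6:2, 7:6, 8:4, 9:4, 10:4, 11:4
Odd-degree vertices: none (0 total).
With 0 odd-degree vertices and all edges in one connected piece, an Eulerian trail exists.

Yes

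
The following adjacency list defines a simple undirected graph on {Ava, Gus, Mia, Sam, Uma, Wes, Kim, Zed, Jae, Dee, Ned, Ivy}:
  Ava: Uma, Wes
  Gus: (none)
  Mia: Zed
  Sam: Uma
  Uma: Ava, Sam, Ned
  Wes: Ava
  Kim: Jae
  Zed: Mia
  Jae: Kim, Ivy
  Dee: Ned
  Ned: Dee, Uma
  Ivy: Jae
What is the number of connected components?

Component: {Gus}
Component: {Mia, Zed}
Component: {Kim, Jae, Ivy}
Component: {Ava, Sam, Uma, Wes, Dee, Ned}

4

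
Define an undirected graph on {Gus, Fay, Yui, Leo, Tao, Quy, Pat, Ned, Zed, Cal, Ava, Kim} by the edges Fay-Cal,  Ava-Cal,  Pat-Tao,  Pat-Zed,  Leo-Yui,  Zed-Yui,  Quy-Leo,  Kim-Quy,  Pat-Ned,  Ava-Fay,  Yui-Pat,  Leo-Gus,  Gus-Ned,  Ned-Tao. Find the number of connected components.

2

Component: {Fay, Cal, Ava}
Component: {Gus, Yui, Leo, Tao, Quy, Pat, Ned, Zed, Kim}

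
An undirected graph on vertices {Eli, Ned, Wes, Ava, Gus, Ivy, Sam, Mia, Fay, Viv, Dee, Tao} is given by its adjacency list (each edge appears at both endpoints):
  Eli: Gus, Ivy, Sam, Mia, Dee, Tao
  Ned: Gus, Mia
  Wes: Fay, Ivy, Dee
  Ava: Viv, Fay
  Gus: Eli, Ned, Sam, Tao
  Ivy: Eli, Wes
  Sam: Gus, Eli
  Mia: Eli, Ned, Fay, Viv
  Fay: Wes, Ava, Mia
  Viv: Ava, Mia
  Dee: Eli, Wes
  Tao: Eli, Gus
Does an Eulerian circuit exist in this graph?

Degrees: Eli:6, Ned:2, Wes:3, Ava:2, Gus:4, Ivy:2, Sam:2, Mia:4, Fay:3, Viv:2, Dee:2, Tao:2
Vertices with odd degree: Wes, Fay. An Eulerian circuit requires all degrees even.

No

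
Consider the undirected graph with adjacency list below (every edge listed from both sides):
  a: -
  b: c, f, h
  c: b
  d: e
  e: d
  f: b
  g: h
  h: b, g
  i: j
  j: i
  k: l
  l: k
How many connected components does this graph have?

5

Component: {a}
Component: {d, e}
Component: {i, j}
Component: {k, l}
Component: {b, c, f, g, h}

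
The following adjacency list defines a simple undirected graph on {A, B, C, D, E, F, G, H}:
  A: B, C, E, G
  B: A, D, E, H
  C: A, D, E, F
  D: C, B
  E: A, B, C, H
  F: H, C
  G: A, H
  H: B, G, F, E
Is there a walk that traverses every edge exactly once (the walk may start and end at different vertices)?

Yes

Degrees: A:4, B:4, C:4, D:2, E:4, F:2, G:2, H:4
Odd-degree vertices: none (0 total).
With 0 odd-degree vertices and all edges in one connected piece, an Eulerian trail exists.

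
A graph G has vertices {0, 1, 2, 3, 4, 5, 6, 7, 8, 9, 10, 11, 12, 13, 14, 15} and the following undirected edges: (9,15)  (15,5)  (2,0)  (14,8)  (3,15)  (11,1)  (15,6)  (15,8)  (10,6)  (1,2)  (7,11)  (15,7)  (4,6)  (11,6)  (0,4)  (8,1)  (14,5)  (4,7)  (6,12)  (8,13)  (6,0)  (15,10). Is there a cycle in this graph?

The graph has 16 vertices, 22 edges, and 1 connected component.
One cycle is 0-6-15-8-1-2-0.

Yes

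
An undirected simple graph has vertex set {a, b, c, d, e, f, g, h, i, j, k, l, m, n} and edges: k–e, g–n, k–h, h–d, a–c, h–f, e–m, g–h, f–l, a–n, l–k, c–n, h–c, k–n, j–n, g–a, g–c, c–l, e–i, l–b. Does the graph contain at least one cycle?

Yes

The graph has 14 vertices, 20 edges, and 1 connected component.
One cycle is c-g-h-k-l-c.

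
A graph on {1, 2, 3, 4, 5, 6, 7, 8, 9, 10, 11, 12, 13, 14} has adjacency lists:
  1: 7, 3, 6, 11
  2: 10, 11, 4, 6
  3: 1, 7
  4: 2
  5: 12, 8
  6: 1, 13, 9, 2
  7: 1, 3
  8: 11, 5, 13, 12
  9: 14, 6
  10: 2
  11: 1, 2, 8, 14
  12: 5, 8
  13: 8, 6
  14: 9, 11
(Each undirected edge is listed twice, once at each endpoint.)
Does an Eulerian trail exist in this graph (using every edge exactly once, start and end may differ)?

Yes

Degrees: 1:4, 2:4, 3:2, 4:1, 5:2, 6:4, 7:2, 8:4, 9:2, 10:1, 11:4, 12:2, 13:2, 14:2
Odd-degree vertices: 4, 10 (2 total).
With 2 odd-degree vertices and all edges in one connected piece, an Eulerian trail exists (from 4 to 10).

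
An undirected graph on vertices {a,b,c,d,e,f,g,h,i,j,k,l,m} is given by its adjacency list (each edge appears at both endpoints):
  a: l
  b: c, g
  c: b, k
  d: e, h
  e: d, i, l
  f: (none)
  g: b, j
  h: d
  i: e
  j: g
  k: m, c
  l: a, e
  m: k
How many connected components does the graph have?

3

Component: {f}
Component: {a, d, e, h, i, l}
Component: {b, c, g, j, k, m}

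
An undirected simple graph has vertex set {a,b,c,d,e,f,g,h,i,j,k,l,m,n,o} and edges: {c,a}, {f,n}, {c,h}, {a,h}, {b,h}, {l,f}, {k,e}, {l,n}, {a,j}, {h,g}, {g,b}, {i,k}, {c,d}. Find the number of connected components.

5

Component: {m}
Component: {o}
Component: {e, i, k}
Component: {f, l, n}
Component: {a, b, c, d, g, h, j}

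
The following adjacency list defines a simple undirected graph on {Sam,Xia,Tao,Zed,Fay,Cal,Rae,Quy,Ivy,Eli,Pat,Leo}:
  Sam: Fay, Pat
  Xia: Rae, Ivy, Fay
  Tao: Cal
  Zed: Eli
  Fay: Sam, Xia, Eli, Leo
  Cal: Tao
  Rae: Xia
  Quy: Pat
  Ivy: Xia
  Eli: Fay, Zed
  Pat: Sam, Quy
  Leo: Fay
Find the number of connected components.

Component: {Tao, Cal}
Component: {Sam, Xia, Zed, Fay, Rae, Quy, Ivy, Eli, Pat, Leo}

2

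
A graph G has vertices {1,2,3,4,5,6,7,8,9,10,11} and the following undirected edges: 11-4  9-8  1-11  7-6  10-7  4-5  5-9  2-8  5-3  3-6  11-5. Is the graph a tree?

The graph has 11 vertices and 11 edges.
A tree on 11 vertices has exactly 10 edges; this graph has 11, so it contains a cycle and is not a tree.

No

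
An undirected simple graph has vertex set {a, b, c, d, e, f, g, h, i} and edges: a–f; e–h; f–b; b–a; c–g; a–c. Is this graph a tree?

No

The graph has 9 vertices and 6 edges.
It splits into 4 components, so it cannot be a tree.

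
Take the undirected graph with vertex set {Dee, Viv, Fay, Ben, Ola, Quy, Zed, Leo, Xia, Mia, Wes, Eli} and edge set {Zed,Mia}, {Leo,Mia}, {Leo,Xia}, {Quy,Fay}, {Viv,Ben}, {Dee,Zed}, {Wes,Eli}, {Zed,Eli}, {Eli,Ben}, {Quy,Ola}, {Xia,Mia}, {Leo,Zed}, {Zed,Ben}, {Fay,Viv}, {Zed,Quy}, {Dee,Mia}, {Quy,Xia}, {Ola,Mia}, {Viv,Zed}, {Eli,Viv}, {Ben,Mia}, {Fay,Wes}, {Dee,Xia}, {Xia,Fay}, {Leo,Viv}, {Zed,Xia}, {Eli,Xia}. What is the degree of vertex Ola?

2

Neighbors of Ola: Quy, Mia.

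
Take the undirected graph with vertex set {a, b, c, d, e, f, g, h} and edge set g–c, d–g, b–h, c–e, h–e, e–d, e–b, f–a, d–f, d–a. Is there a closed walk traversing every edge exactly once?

Degrees: a:2, b:2, c:2, d:4, e:4, f:2, g:2, h:2
Every vertex has even degree and the edges form a single connected piece, so an Eulerian circuit exists.

Yes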